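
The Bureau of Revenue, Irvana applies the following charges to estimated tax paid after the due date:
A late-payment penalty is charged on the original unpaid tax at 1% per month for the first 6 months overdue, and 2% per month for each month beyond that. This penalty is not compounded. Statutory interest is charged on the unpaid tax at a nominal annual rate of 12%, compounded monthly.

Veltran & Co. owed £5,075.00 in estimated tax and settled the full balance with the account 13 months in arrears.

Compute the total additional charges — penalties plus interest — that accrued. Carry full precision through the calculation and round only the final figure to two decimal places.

£1,715.82

Penalty, months 1–6: 6 × 1% × £5,075.00 = £304.50
Penalty, months 7–13: 7 × 2% × £5,075.00 = £710.50
Interest (12%/yr ÷ 12 = 1%/month): £5,075.00 × ((1 + 0.01)^13 − 1) = £700.8234…
Penalties + interest = £1,015.0000 + £700.8234… = £1,715.82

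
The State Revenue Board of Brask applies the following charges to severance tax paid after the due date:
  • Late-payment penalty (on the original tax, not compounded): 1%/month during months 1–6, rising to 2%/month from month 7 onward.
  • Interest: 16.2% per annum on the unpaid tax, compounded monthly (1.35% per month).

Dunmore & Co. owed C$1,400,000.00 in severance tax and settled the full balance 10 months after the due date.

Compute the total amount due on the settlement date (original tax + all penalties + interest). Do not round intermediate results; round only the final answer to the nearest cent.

Penalty, months 1–6: 6 × 1% × C$1,400,000.00 = C$84,000.00
Penalty, months 7–10: 4 × 2% × C$1,400,000.00 = C$112,000.00
Interest: C$1,400,000.00 × ((1 + 0.0135)^10 − 1) = C$1,400,000.00 × 0.1435036… = C$200,905.0182…
Total = C$1,400,000.00 + C$196,000.0000 + C$200,905.0182… = C$1,796,905.02

C$1,796,905.02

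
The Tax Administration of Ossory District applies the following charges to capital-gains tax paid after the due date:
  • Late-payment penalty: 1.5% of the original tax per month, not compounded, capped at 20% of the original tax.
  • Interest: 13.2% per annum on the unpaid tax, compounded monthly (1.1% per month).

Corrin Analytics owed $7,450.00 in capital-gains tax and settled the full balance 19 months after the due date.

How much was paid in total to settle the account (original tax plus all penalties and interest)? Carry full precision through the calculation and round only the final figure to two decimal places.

Penalty (uncapped): 19 × 1.5% × $7,450.00 = $2,123.25; cap = 20% × $7,450.00 = $1,490.00 → penalty = $1,490.00
Interest: $7,450.00 × ((1 + 0.011)^19 − 1) = $7,450.00 × 0.2310394… = $1,721.2436…
Total = $7,450.00 + $1,490.0000 + $1,721.2436… = $10,661.24

$10,661.24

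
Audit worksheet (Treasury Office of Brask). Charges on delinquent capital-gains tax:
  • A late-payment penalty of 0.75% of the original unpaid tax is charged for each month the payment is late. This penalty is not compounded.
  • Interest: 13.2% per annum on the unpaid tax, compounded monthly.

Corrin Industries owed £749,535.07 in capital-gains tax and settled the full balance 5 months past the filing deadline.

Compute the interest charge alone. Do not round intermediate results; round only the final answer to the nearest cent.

Interest (13.2%/yr ÷ 12 = 1.1%/month): £749,535.07 × ((1 + 0.011)^5 − 1) = £42,141.3976…

£42,141.40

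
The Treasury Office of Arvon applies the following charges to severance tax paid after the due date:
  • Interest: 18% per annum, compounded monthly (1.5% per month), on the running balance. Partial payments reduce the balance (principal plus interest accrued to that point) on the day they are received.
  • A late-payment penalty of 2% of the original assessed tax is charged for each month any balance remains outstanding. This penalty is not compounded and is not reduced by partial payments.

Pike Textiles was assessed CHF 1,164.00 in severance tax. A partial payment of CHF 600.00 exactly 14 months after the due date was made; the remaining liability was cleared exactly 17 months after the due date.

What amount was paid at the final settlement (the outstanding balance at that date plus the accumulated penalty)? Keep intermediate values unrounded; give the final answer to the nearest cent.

Balance at month 14: CHF 1,164.0000 × (1 + 0.015)^14 = CHF 1,433.7637…
After CHF 600.00 payment: CHF 1,433.7637… − CHF 600.00 = CHF 833.7637…
Balance at month 17: CHF 833.7637… × (1 + 0.015)^3 = CHF 871.8486…
Penalty: 17 × 2% × CHF 1,164.00 = CHF 395.76
Final settlement = outstanding balance + penalty = CHF 871.8486… + CHF 395.76 = CHF 1,267.61

CHF 1,267.61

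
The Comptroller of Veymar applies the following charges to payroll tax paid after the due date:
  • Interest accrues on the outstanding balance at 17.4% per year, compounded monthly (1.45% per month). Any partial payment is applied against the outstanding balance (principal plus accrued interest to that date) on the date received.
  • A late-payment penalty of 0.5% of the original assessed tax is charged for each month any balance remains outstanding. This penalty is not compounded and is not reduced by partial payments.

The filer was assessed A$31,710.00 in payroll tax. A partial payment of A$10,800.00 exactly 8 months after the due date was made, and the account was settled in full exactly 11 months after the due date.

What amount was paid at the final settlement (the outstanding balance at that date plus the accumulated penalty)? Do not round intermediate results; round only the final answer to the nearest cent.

A$27,618.26

Balance at month 8: A$31,710.0000 × (1 + 0.0145)^8 = A$35,580.5497…
After A$10,800.00 payment: A$35,580.5497… − A$10,800.00 = A$24,780.5497…
Balance at month 11: A$24,780.5497… × (1 + 0.0145)^3 = A$25,874.2095…
Penalty: 11 × 0.5% × A$31,710.00 = A$1,744.05
Final settlement = outstanding balance + penalty = A$25,874.2095… + A$1,744.05 = A$27,618.26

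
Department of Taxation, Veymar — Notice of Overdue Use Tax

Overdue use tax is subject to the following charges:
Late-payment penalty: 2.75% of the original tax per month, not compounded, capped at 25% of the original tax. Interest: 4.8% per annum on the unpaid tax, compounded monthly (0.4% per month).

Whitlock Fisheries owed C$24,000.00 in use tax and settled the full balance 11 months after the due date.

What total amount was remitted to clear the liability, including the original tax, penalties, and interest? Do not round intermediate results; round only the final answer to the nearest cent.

C$31,077.38

Penalty (uncapped): 11 × 2.75% × C$24,000.00 = C$7,260.00; cap = 25% × C$24,000.00 = C$6,000.00 → penalty = C$6,000.00
Interest: C$24,000.00 × ((1 + 0.004)^11 − 1) = C$24,000.00 × 0.0448906… = C$1,077.3755…
Total = C$24,000.00 + C$6,000.0000 + C$1,077.3755… = C$31,077.38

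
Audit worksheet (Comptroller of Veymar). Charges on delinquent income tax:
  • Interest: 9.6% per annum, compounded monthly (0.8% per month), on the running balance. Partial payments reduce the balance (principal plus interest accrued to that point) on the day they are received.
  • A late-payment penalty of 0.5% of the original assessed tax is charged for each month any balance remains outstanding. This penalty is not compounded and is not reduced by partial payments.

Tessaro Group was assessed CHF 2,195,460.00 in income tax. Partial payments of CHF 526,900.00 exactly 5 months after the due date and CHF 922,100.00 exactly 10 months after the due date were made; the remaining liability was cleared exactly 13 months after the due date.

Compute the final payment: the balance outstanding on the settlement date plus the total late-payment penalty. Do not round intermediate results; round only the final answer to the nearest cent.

CHF 1,071,791.51

Balance at month 5: CHF 2,195,460.0000 × (1 + 0.008)^5 = CHF 2,284,694.7802…
After CHF 526,900.00 payment: CHF 2,284,694.7802… − CHF 526,900.00 = CHF 1,757,794.7802…
Balance at month 10: CHF 1,757,794.7802… × (1 + 0.008)^5 = CHF 1,829,240.5960…
After CHF 922,100.00 payment: CHF 1,829,240.5960… − CHF 922,100.00 = CHF 907,140.5960…
Balance at month 13: CHF 907,140.5960… × (1 + 0.008)^3 = CHF 929,086.6058…
Penalty: 13 × 0.5% × CHF 2,195,460.00 = CHF 142,704.90
Final settlement = outstanding balance + penalty = CHF 929,086.6058… + CHF 142,704.90 = CHF 1,071,791.51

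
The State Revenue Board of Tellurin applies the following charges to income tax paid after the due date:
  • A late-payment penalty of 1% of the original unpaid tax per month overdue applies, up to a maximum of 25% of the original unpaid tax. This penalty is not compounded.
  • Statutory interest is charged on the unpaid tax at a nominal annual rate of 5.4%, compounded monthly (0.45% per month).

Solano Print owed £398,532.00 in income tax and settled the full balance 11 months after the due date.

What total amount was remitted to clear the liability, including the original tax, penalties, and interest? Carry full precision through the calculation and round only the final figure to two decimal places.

Penalty: 11 × 1% × £398,532.00 = £43,838.52 (below the 25% cap of £99,633.00)
Interest: £398,532.00 × ((1 + 0.0045)^11 − 1) = £398,532.00 × 0.0506289… = £20,177.2455…
Total = £398,532.00 + £43,838.5200 + £20,177.2455… = £462,547.77

£462,547.77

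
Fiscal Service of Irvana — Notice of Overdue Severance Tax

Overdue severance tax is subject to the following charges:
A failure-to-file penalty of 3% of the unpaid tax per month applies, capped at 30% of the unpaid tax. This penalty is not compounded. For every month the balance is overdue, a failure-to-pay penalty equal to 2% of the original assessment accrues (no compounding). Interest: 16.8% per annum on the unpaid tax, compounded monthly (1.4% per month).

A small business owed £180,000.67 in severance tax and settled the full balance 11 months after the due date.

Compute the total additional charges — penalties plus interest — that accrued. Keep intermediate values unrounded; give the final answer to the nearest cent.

Failure-to-file: 11 × 3% × £180,000.67 = £59,400.22…, capped at 30% × £180,000.67 = £54,000.20…
Failure-to-pay penalty = 2% × £180,000.67 × 11 mo = £39,600.15…
Interest: £180,000.67 × ((1 + 0.014)^11 − 1) = £180,000.67 × 0.1652457… = £29,744.3348…
Penalties + interest = £93,600.3484 + £29,744.3348… = £123,344.68

£123,344.68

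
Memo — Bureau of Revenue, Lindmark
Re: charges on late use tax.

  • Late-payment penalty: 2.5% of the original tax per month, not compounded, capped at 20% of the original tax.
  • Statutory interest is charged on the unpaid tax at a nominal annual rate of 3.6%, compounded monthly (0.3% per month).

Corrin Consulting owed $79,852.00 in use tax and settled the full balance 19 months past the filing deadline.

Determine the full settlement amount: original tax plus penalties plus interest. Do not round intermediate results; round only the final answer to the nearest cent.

Penalty (uncapped): 19 × 2.5% × $79,852.00 = $37,929.70; cap = 20% × $79,852.00 = $15,970.40 → penalty = $15,970.40
Interest: $79,852.00 × ((1 + 0.003)^19 − 1) = $79,852.00 × 0.0585655… = $4,676.5707…
Total = $79,852.00 + $15,970.4000 + $4,676.5707… = $100,498.97

$100,498.97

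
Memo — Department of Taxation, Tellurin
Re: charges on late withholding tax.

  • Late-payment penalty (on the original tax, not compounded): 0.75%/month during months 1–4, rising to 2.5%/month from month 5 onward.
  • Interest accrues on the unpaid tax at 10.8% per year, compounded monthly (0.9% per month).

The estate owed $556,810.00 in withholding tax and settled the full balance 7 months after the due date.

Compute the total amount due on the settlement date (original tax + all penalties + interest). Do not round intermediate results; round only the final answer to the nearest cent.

$651,315.55

Penalty, months 1–4: 4 × 0.75% × $556,810.00 = $16,704.30
Penalty, months 5–7: 3 × 2.5% × $556,810.00 = $41,760.75
Interest: $556,810.00 × ((1 + 0.009)^7 − 1) = $556,810.00 × 0.0647267… = $36,040.4994…
Total = $556,810.00 + $58,465.0500 + $36,040.4994… = $651,315.55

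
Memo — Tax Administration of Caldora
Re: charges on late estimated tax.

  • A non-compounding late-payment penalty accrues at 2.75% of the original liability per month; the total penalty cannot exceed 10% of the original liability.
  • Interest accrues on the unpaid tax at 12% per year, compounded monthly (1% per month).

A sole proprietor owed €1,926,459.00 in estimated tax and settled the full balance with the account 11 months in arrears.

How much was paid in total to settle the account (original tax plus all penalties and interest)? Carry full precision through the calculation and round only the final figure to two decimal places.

Penalty (uncapped): 11 × 2.75% × €1,926,459.00 = €582,753.85…; cap = 10% × €1,926,459.00 = €192,645.90 → penalty = €192,645.90
Interest: €1,926,459.00 × ((1 + 0.01)^11 − 1) = €1,926,459.00 × 0.1156683… = €222,830.3274…
Total = €1,926,459.00 + €192,645.9000 + €222,830.3274… = €2,341,935.23

€2,341,935.23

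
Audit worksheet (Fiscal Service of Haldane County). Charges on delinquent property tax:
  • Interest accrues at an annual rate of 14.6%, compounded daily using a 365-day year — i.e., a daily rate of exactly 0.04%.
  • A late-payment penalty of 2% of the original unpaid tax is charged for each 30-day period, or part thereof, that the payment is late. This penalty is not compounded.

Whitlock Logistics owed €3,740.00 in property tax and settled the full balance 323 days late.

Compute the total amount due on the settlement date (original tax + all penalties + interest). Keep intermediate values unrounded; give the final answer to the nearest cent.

Penalty periods: ⌈323/30⌉ = 11; penalty = 11 × 2% × €3,740.00 = €822.80
Interest: €3,740.00 × ((1 + 0.0004)^323 − 1) = €3,740.00 × 0.13788829… = €515.7022…
Total = €3,740.00 + €822.8000 + €515.7022… = €5,078.50

€5,078.50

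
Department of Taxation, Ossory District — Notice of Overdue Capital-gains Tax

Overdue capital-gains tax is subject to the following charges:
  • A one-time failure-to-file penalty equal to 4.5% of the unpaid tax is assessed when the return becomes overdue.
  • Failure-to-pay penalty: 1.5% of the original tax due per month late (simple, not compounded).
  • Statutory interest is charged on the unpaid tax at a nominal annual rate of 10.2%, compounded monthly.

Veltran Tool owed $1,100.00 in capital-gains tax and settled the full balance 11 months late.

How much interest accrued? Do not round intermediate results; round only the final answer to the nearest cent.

$107.33

Interest (10.2%/yr ÷ 12 = 0.85%/month): $1,100.00 × ((1 + 0.0085)^11 − 1) = $107.3345…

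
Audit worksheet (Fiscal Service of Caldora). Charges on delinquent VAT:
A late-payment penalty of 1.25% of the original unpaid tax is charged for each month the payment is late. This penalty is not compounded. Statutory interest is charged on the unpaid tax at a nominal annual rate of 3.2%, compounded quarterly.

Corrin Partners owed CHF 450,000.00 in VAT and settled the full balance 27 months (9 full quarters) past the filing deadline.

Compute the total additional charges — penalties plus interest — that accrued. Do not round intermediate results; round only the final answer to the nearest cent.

CHF 185,331.39

Late-payment penalty = 1.25% × CHF 450,000.00 × 27 mo = CHF 151,875.00
Interest (3.2%/yr ÷ 4 = 0.8%/quarter): CHF 450,000.00 × ((1 + 0.008)^9 − 1) = CHF 33,456.3877…
Penalties + interest = CHF 151,875.0000 + CHF 33,456.3877… = CHF 185,331.39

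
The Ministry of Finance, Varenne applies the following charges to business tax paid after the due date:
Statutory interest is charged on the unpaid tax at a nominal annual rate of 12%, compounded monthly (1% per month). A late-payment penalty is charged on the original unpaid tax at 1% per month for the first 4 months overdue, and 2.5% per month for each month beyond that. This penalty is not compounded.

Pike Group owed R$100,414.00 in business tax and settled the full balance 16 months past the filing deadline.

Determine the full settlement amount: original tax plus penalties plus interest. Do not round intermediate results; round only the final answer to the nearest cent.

Penalty, months 1–4: 4 × 1% × R$100,414.00 = R$4,016.56
Penalty, months 5–16: 12 × 2.5% × R$100,414.00 = R$30,124.20
Interest: R$100,414.00 × ((1 + 0.01)^16 − 1) = R$100,414.00 × 0.1725786… = R$17,329.3121…
Total = R$100,414.00 + R$34,140.7600 + R$17,329.3121… = R$151,884.07

R$151,884.07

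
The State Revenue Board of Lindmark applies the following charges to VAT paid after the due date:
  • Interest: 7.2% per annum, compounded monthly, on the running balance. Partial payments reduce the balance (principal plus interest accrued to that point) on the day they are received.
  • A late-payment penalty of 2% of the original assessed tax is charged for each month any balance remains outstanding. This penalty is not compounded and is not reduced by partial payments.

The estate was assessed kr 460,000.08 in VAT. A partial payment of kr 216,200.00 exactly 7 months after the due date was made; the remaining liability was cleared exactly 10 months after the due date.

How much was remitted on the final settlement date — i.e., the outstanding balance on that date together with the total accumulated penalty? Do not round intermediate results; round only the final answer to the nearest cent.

Monthly rate = 7.2% ÷ 12 = 0.6%
Balance at month 7: kr 460,000.0800 × (1 + 0.006)^7 = kr 479,671.3420…
After kr 216,200.00 payment: kr 479,671.3420… − kr 216,200.00 = kr 263,471.3420…
Balance at month 10: kr 263,471.3420… × (1 + 0.006)^3 = kr 268,242.3379…
Penalty: 10 × 2% × kr 460,000.08 = kr 92,000.02…
Final settlement = outstanding balance + penalty = kr 268,242.3379… + kr 92,000.02… = kr 360,242.35

kr 360,242.35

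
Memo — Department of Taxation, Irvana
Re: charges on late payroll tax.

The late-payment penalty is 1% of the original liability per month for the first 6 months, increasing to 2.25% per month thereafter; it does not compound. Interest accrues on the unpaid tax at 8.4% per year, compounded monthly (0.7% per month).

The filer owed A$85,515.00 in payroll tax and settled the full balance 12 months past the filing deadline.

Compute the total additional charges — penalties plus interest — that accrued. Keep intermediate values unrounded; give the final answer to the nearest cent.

Penalty, months 1–6: 6 × 1% × A$85,515.00 = A$5,130.90
Penalty, months 7–12: 6 × 2.25% × A$85,515.00 = A$11,544.53…
Interest: A$85,515.00 × ((1 + 0.007)^12 − 1) = A$85,515.00 × 0.0873107… = A$7,466.3713…
Penalties + interest = A$16,675.4250 + A$7,466.3713… = A$24,141.80

A$24,141.80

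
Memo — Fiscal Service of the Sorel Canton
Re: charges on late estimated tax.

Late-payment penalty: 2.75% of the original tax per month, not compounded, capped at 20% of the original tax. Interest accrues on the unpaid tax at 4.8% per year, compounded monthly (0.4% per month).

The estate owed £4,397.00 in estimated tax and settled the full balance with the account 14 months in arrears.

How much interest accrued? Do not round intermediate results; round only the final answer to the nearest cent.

£252.74

Interest: £4,397.00 × ((1 + 0.004)^14 − 1) = £4,397.00 × 0.0574796… = £252.7376…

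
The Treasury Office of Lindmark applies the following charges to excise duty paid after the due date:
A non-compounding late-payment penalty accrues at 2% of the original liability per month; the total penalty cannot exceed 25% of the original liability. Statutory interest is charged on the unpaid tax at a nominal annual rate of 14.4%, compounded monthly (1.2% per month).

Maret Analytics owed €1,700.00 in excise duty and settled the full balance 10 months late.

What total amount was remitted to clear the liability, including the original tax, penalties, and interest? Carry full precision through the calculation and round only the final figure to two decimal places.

€2,255.38

Penalty: 10 × 2% × €1,700.00 = €340.00 (below the 25% cap of €425.00)
Interest: €1,700.00 × ((1 + 0.012)^10 − 1) = €1,700.00 × 0.1266918… = €215.3760…
Total = €1,700.00 + €340.0000 + €215.3760… = €2,255.38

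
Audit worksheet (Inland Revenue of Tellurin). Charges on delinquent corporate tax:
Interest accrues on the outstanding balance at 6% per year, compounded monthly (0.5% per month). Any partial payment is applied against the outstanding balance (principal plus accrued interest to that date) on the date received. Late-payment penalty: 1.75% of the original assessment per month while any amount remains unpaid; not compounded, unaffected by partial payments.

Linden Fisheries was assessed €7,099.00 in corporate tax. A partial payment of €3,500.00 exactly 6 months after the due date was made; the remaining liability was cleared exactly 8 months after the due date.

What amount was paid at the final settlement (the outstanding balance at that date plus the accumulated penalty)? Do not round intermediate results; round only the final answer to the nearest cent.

€4,846.75

Balance at month 6: €7,099.0000 × (1 + 0.005)^6 = €7,314.6499…
After €3,500.00 payment: €7,314.6499… − €3,500.00 = €3,814.6499…
Balance at month 8: €3,814.6499… × (1 + 0.005)^2 = €3,852.8918…
Penalty: 8 × 1.75% × €7,099.00 = €993.86
Final settlement = outstanding balance + penalty = €3,852.8918… + €993.86 = €4,846.75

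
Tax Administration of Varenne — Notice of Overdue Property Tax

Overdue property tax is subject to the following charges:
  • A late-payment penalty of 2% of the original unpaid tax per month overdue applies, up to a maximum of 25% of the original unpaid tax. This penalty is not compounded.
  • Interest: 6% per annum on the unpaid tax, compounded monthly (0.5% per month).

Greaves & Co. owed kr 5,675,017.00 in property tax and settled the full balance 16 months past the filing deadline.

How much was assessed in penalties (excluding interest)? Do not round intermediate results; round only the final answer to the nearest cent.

Penalty (uncapped): 16 × 2% × kr 5,675,017.00 = kr 1,816,005.44; cap = 25% × kr 5,675,017.00 = kr 1,418,754.25 → penalty = kr 1,418,754.25

kr 1,418,754.25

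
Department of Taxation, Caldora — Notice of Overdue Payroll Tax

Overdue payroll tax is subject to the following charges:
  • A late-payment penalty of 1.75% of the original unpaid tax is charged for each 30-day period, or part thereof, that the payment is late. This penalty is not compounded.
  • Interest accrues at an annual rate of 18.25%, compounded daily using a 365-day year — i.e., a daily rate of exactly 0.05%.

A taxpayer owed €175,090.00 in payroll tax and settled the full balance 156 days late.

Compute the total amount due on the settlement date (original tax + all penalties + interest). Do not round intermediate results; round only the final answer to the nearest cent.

Penalty periods: ⌈156/30⌉ = 6; penalty = 6 × 1.75% × €175,090.00 = €18,384.45
Interest: €175,090.00 × ((1 + 0.0005)^156 − 1) = €175,090.00 × 0.08110158… = €14,200.0763…
Total = €175,090.00 + €18,384.4500 + €14,200.0763… = €207,674.53

€207,674.53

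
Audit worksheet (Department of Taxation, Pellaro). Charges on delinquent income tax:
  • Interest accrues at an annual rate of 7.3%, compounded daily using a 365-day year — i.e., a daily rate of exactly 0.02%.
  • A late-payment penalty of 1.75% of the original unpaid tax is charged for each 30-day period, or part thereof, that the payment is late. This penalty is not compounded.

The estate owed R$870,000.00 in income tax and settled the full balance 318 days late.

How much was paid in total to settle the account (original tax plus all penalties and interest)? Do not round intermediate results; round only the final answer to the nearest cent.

R$1,094,598.57

Penalty periods: ⌈318/30⌉ = 11; penalty = 11 × 1.75% × R$870,000.00 = R$167,475.00
Interest: R$870,000.00 × ((1 + 0.0002)^318 − 1) = R$870,000.00 × 0.06565927… = R$57,123.5652…
Total = R$870,000.00 + R$167,475.0000 + R$57,123.5652… = R$1,094,598.57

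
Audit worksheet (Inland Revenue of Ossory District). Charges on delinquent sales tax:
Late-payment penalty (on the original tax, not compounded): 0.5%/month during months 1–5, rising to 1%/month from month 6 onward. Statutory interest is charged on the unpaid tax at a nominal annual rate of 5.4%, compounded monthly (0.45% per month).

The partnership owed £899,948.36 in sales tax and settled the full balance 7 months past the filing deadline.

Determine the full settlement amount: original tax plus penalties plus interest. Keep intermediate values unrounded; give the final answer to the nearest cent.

Penalty, months 1–5: 5 × 0.5% × £899,948.36 = £22,498.71…
Penalty, months 6–7: 2 × 1% × £899,948.36 = £17,998.97…
Interest: £899,948.36 × ((1 + 0.0045)^7 − 1) = £899,948.36 × 0.0319285… = £28,733.9596…
Total = £899,948.36 + £40,497.6762 + £28,733.9596… = £969,180.00

£969,180.00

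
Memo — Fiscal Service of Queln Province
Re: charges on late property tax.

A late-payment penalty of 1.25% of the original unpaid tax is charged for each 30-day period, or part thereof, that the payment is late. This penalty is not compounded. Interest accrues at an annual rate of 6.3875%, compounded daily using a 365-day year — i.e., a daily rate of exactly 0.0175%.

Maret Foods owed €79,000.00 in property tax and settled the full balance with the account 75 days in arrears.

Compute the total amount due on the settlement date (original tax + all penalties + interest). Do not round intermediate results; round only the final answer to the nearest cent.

€83,006.12

Penalty periods: ⌈75/30⌉ = 3; penalty = 3 × 1.25% × €79,000.00 = €2,962.50
Interest: €79,000.00 × ((1 + 0.000175)^75 − 1) = €79,000.00 × 0.01321035… = €1,043.6174…
Total = €79,000.00 + €2,962.5000 + €1,043.6174… = €83,006.12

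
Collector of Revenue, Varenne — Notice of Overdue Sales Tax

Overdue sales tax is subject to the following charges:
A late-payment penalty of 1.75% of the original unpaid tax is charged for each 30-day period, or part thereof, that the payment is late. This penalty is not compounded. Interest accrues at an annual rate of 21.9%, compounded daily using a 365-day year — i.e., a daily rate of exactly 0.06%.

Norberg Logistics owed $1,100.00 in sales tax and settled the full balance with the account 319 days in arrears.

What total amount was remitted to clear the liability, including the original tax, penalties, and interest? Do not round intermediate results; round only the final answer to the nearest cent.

Penalty periods: ⌈319/30⌉ = 11; penalty = 11 × 1.75% × $1,100.00 = $211.75
Interest: $1,100.00 × ((1 + 0.0006)^319 − 1) = $1,100.00 × 0.21087423… = $231.9617…
Total = $1,100.00 + $211.7500 + $231.9617… = $1,543.71

$1,543.71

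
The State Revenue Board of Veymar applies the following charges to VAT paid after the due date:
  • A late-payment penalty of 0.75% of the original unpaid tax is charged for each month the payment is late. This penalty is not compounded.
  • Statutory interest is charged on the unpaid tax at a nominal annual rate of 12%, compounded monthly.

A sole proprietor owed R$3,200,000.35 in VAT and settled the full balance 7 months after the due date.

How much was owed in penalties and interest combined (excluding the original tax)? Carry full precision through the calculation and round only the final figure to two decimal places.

R$398,833.17

Late-payment penalty: 7 × 0.75% × R$3,200,000.35 = R$168,000.02…
Interest (12%/yr ÷ 12 = 1%/month): R$3,200,000.35 × ((1 + 0.01)^7 − 1) = R$230,833.1520…
Penalties + interest = R$168,000.0184… + R$230,833.1520… = R$398,833.17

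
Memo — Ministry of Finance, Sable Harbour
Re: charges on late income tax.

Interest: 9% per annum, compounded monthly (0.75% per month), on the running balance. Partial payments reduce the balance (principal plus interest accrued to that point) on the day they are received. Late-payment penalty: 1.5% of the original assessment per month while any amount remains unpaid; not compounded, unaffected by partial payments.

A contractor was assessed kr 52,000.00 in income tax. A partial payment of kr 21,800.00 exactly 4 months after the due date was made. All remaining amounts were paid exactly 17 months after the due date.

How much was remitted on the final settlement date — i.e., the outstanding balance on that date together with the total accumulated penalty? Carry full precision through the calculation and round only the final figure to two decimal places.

kr 48,279.29

Balance at month 4: kr 52,000.0000 × (1 + 0.0075)^4 = kr 53,577.6379…
After kr 21,800.00 payment: kr 53,577.6379… − kr 21,800.00 = kr 31,777.6379…
Balance at month 17: kr 31,777.6379… × (1 + 0.0075)^13 = kr 35,019.2890…
Penalty: 17 × 1.5% × kr 52,000.00 = kr 13,260.00
Final settlement = outstanding balance + penalty = kr 35,019.2890… + kr 13,260.00 = kr 48,279.29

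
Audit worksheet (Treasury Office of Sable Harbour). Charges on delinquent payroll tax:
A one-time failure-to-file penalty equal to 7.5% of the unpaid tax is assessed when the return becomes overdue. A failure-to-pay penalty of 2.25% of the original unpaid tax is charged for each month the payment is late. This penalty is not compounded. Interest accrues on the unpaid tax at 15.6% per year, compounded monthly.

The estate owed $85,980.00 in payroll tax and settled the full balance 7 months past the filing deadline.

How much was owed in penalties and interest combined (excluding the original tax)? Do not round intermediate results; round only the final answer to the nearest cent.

$28,126.37

Failure-to-file penalty: 7.5% × $85,980.00 = $6,448.50
Failure-to-pay penalty: 7 × 2.25% × $85,980.00 = $13,541.85
Interest (15.6%/yr ÷ 12 = 1.3%/month): $85,980.00 × ((1 + 0.013)^7 − 1) = $8,136.0211…
Penalties + interest = $19,990.3500 + $8,136.0211… = $28,126.37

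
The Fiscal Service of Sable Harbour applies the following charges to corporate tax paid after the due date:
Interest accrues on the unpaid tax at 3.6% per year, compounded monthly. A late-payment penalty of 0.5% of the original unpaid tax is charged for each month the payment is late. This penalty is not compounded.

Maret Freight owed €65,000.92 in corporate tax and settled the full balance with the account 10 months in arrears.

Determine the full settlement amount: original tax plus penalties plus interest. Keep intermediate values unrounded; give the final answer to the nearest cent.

Late-payment penalty: 10 × 0.5% × €65,000.92 = €3,250.05…
Interest (3.6%/yr ÷ 12 = 0.3%/month): €65,000.92 × ((1 + 0.003)^10 − 1) = €1,976.5647…
Total = €65,000.92 + €3,250.0460 + €1,976.5647… = €70,227.53

€70,227.53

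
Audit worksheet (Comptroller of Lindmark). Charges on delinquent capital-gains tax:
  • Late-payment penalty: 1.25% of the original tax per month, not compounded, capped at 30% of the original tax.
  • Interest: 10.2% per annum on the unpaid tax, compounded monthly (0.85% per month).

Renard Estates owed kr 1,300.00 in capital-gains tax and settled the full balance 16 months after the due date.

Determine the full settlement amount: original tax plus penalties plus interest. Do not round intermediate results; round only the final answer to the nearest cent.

kr 1,748.53

Penalty: 16 × 1.25% × kr 1,300.00 = kr 260.00 (below the 30% cap of kr 390.00)
Interest: kr 1,300.00 × ((1 + 0.0085)^16 − 1) = kr 1,300.00 × 0.1450236… = kr 188.5307…
Total = kr 1,300.00 + kr 260.0000 + kr 188.5307… = kr 1,748.53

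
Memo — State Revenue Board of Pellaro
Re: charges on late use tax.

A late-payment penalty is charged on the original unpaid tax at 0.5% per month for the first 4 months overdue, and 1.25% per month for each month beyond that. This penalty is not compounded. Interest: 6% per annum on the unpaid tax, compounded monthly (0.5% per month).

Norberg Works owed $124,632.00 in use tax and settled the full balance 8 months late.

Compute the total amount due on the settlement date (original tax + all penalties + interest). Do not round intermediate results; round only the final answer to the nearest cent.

$138,429.64

Penalty, months 1–4: 4 × 0.5% × $124,632.00 = $2,492.64
Penalty, months 5–8: 4 × 1.25% × $124,632.00 = $6,231.60
Interest: $124,632.00 × ((1 + 0.005)^8 − 1) = $124,632.00 × 0.0407070… = $5,073.4003…
Total = $124,632.00 + $8,724.2400 + $5,073.4003… = $138,429.64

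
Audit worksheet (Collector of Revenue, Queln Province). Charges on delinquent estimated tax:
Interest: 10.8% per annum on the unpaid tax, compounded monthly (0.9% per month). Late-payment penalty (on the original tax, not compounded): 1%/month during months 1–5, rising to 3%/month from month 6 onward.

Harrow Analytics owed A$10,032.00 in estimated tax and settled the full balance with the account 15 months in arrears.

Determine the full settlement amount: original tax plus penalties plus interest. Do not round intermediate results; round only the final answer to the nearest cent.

A$14,986.26

Penalty, months 1–5: 5 × 1% × A$10,032.00 = A$501.60
Penalty, months 6–15: 10 × 3% × A$10,032.00 = A$3,009.60
Interest: A$10,032.00 × ((1 + 0.009)^15 − 1) = A$10,032.00 × 0.1438458… = A$1,443.0614…
Total = A$10,032.00 + A$3,511.2000 + A$1,443.0614… = A$14,986.26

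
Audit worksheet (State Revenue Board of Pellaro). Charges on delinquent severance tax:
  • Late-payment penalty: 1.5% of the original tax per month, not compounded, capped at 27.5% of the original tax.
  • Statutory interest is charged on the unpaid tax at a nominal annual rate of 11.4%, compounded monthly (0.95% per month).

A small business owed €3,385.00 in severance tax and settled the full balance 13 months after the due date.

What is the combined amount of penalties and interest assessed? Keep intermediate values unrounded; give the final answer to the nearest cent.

€1,102.80

Penalty: 13 × 1.5% × €3,385.00 = €660.08… (below the 27.5% cap of €930.88…)
Interest: €3,385.00 × ((1 + 0.0095)^13 − 1) = €3,385.00 × 0.1307906… = €442.7263…
Penalties + interest = €660.0750 + €442.7263… = €1,102.80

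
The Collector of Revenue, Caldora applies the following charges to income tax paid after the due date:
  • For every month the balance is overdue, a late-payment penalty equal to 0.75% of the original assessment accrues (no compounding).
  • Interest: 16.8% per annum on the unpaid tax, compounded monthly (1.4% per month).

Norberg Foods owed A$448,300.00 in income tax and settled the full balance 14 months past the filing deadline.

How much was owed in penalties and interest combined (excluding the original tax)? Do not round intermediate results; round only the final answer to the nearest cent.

A$143,399.68

Late-payment penalty: 14 × 0.75% × A$448,300.00 = A$47,071.50
Interest: A$448,300.00 × ((1 + 0.014)^14 − 1) = A$448,300.00 × 0.2148744… = A$96,328.1801…
Penalties + interest = A$47,071.5000 + A$96,328.1801… = A$143,399.68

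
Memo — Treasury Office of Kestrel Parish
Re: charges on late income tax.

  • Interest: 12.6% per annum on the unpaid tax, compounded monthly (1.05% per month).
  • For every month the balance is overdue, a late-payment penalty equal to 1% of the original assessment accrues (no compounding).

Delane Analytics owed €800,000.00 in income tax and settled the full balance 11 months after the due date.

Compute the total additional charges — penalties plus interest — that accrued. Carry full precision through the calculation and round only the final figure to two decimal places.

€185,407.06

Late-payment penalty: 11 × 1% × €800,000.00 = €88,000.00
Interest: €800,000.00 × ((1 + 0.0105)^11 − 1) = €800,000.00 × 0.1217588… = €97,407.0631…
Penalties + interest = €88,000.0000 + €97,407.0631… = €185,407.06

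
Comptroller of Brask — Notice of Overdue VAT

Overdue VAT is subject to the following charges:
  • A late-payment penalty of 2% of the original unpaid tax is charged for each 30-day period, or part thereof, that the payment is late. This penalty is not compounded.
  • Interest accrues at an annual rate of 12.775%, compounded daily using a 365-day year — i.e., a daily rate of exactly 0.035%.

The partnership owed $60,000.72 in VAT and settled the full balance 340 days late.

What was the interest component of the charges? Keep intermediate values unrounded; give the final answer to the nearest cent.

$7,580.88

Interest: $60,000.72 × ((1 + 0.00035)^340 − 1) = $60,000.72 × 0.12634647… = $7,580.8790…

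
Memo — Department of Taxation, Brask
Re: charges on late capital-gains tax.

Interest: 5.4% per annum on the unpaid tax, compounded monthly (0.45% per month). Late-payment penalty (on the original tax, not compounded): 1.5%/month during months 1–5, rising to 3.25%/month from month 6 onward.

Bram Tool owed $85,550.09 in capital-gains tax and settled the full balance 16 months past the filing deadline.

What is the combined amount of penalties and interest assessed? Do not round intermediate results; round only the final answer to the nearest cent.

Penalty, months 1–5: 5 × 1.5% × $85,550.09 = $6,416.26…
Penalty, months 6–16: 11 × 3.25% × $85,550.09 = $30,584.16…
Interest: $85,550.09 × ((1 + 0.0045)^16 − 1) = $85,550.09 × 0.0744818… = $6,371.9234…
Penalties + interest = $37,000.4139… + $6,371.9234… = $43,372.34

$43,372.34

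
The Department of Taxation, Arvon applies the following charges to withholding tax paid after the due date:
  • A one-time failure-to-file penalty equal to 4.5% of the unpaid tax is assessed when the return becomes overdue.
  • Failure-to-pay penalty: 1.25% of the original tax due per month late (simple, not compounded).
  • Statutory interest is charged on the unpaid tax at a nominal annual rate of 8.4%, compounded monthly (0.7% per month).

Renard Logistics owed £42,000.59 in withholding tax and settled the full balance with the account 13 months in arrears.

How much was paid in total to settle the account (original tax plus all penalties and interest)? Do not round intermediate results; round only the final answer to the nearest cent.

£54,702.49

Failure-to-file penalty: 4.5% × £42,000.59 = £1,890.03…
Failure-to-pay penalty = 1.25% × £42,000.59 × 13 mo = £6,825.10…
Interest: £42,000.59 × ((1 + 0.007)^13 − 1) = £42,000.59 × 0.0949218… = £3,986.7731…
Total = £42,000.59 + £8,715.1224… + £3,986.7731… = £54,702.49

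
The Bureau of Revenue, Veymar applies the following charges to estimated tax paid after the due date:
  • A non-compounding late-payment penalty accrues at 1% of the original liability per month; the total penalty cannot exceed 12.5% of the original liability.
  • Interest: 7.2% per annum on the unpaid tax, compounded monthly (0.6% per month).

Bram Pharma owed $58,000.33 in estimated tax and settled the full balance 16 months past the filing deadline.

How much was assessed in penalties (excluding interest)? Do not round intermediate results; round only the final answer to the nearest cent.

$7,250.04

Penalty (uncapped): 16 × 1% × $58,000.33 = $9,280.05…; cap = 12.5% × $58,000.33 = $7,250.04… → penalty = $7,250.04…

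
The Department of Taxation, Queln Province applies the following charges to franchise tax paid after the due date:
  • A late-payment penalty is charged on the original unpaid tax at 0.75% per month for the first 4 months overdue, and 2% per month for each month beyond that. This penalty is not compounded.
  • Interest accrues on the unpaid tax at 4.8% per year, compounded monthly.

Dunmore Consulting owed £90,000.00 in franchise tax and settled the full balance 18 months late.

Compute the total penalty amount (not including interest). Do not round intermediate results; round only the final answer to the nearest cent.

£27,900.00

Penalty, months 1–4: 4 × 0.75% × £90,000.00 = £2,700.00
Penalty, months 5–18: 14 × 2% × £90,000.00 = £25,200.00
Total penalty = £2,700.00 + £25,200.00 = £27,900.00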